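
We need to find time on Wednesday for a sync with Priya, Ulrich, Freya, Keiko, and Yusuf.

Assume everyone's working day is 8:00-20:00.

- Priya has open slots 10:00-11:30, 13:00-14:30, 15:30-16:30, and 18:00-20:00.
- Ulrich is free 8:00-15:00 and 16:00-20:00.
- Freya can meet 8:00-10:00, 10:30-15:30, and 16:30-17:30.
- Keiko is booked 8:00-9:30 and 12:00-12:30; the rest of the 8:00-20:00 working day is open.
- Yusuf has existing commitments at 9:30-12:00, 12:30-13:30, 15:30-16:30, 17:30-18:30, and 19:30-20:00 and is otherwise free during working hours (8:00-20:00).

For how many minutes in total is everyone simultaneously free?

60 minutes

Keiko free within 08:00–20:00: 09:30–12:00, 12:30–20:00.
Yusuf free within 08:00–20:00: 08:00–09:30, 12:00–12:30, 13:30–15:30, 16:30–17:30, 18:30–19:30.
Priya ∩ Ulrich: 10:00–11:30, 13:00–14:30, 16:00–16:30, 18:00–20:00.
Priya ∩ Ulrich ∩ Freya: 10:30–11:30, 13:00–14:30.
Priya ∩ Ulrich ∩ Freya ∩ Keiko: 10:30–11:30, 13:00–14:30.
Priya ∩ Ulrich ∩ Freya ∩ Keiko ∩ Yusuf: 13:30–14:30.
Total common minutes: 60.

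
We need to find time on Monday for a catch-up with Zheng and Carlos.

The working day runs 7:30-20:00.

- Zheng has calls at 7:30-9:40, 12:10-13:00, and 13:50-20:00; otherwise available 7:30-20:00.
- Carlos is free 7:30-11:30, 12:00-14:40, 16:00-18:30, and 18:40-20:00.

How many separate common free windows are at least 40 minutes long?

2

Zheng free within 07:30–20:00: 09:40–12:10, 13:00–13:50.
Zheng ∩ Carlos: 09:40–11:30, 12:00–12:10, 13:00–13:50.
Windows ≥ 40 min: 09:40–11:30, 13:00–13:50.
That's 2 windows.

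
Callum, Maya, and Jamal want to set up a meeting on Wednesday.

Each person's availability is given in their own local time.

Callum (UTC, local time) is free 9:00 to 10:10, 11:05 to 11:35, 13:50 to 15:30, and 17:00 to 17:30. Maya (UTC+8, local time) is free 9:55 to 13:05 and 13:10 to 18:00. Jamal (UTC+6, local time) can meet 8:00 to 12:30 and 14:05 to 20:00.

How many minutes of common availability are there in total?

Callum → UTC: 09:00–10:10, 11:05–11:35, 13:50–15:30, 17:00–17:30.
Maya → UTC: 01:55–05:05, 05:10–10:00.
Jamal → UTC: 02:00–06:30, 08:05–14:00.
Callum ∩ Maya: 09:00–10:00.
Callum ∩ Maya ∩ Jamal: 09:00–10:00.
Total common minutes: 60.

60 minutes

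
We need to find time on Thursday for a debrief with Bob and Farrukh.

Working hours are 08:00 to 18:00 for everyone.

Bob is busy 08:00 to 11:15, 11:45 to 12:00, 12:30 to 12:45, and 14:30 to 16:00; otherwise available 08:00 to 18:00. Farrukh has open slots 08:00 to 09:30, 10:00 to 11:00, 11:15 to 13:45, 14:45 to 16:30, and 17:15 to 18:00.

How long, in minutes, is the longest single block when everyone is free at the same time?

60 minutes

Bob free within 08:00–18:00: 11:15–11:45, 12:00–12:30, 12:45–14:30, 16:00–18:00.
Bob ∩ Farrukh: 11:15–11:45, 12:00–12:30, 12:45–13:45, 16:00–16:30, 17:15–18:00.
Common window lengths: 30, 30, 60, 30, 45 min; longest is 60.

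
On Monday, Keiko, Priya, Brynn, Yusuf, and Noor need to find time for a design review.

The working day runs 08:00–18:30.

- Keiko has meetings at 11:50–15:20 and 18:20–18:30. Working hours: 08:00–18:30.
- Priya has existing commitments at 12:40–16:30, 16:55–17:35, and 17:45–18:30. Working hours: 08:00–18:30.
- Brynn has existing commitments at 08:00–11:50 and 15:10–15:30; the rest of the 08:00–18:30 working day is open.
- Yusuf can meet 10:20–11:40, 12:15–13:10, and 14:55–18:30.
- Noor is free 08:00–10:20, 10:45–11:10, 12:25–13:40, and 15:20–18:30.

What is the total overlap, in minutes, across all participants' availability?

Keiko free within 08:00–18:30: 08:00–11:50, 15:20–18:20.
Priya free within 08:00–18:30: 08:00–12:40, 16:30–16:55, 17:35–17:45.
Brynn free within 08:00–18:30: 11:50–15:10, 15:30–18:30.
Keiko ∩ Priya: 08:00–11:50, 16:30–16:55, 17:35–17:45.
Keiko ∩ Priya ∩ Brynn: 16:30–16:55, 17:35–17:45.
Keiko ∩ Priya ∩ Brynn ∩ Yusuf: 16:30–16:55, 17:35–17:45.
Keiko ∩ Priya ∩ Brynn ∩ Yusuf ∩ Noor: 16:30–16:55, 17:35–17:45.
Total common minutes: 25 + 10 = 35.

35 minutes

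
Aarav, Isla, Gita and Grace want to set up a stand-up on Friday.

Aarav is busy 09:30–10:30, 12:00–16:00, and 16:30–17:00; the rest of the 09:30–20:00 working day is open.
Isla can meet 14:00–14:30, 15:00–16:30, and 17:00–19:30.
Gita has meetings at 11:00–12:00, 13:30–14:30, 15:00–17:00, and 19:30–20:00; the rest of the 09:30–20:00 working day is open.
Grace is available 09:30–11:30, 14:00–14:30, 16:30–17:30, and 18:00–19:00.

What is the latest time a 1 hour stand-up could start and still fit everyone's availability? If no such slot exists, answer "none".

Aarav free within 09:30–20:00: 10:30–12:00, 16:00–16:30, 17:00–20:00.
Gita free within 09:30–20:00: 09:30–11:00, 12:00–13:30, 14:30–15:00, 17:00–19:30.
Aarav ∩ Isla: 16:00–16:30, 17:00–19:30.
Aarav ∩ Isla ∩ Gita: 17:00–19:30.
Aarav ∩ Isla ∩ Gita ∩ Grace: 17:00–17:30, 18:00–19:00.
Windows ≥ 60 min: 18:00–19:00.
Latest start in the last window 18:00–19:00 is 19:00 − 60 min = 18:00.

18:00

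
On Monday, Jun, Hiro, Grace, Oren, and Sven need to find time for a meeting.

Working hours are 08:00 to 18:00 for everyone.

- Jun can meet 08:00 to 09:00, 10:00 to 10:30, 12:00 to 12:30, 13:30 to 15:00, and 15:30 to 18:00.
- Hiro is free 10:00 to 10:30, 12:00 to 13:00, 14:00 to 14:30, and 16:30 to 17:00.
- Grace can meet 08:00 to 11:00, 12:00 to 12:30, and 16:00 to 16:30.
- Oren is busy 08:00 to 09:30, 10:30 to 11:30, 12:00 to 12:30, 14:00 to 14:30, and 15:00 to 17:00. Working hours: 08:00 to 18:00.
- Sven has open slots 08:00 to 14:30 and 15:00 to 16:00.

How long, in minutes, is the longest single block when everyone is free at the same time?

30 minutes

Oren free within 08:00–18:00: 09:30–10:30, 11:30–12:00, 12:30–14:00, 14:30–15:00, 17:00–18:00.
Jun ∩ Hiro: 10:00–10:30, 12:00–12:30, 14:00–14:30, 16:30–17:00.
Jun ∩ Hiro ∩ Grace: 10:00–10:30, 12:00–12:30.
Jun ∩ Hiro ∩ Grace ∩ Oren: 10:00–10:30.
Jun ∩ Hiro ∩ Grace ∩ Oren ∩ Sven: 10:00–10:30.
Single common window of 30 minutes.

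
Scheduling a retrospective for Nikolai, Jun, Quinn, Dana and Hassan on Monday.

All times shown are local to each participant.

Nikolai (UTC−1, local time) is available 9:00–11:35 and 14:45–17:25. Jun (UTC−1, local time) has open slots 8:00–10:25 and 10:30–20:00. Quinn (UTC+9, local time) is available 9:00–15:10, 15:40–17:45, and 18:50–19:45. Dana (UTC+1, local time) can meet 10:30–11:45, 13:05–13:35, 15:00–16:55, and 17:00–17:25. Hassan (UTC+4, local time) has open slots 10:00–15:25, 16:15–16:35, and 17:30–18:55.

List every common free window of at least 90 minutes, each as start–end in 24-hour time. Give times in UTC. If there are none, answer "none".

none

Nikolai → UTC: 10:00–12:35, 15:45–18:25.
Jun → UTC: 09:00–11:25, 11:30–21:00.
Quinn → UTC: 00:00–06:10, 06:40–08:45, 09:50–10:45.
Dana → UTC: 09:30–10:45, 12:05–12:35, 14:00–15:55, 16:00–16:25.
Hassan → UTC: 06:00–11:25, 12:15–12:35, 13:30–14:55.
Nikolai ∩ Jun: 10:00–11:25, 11:30–12:35, 15:45–18:25.
Nikolai ∩ Jun ∩ Quinn: 10:00–10:45.
Nikolai ∩ Jun ∩ Quinn ∩ Dana: 10:00–10:45.
Nikolai ∩ Jun ∩ Quinn ∩ Dana ∩ Hassan: 10:00–10:45.
Windows ≥ 90 min: (none).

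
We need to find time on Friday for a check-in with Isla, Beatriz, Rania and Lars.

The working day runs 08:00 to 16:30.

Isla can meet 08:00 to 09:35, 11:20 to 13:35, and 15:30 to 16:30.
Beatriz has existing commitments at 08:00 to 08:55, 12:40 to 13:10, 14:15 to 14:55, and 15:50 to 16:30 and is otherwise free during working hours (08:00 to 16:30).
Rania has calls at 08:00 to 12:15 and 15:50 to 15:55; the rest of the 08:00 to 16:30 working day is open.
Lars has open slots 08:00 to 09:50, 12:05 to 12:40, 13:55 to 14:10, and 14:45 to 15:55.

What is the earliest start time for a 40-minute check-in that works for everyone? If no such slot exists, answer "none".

Beatriz free within 08:00–16:30: 08:55–12:40, 13:10–14:15, 14:55–15:50.
Rania free within 08:00–16:30: 12:15–15:50, 15:55–16:30.
Isla ∩ Beatriz: 08:55–09:35, 11:20–12:40, 13:10–13:35, 15:30–15:50.
Isla ∩ Beatriz ∩ Rania: 12:15–12:40, 13:10–13:35, 15:30–15:50.
Isla ∩ Beatriz ∩ Rania ∩ Lars: 12:15–12:40, 15:30–15:50.
Windows ≥ 40 min: (none).

none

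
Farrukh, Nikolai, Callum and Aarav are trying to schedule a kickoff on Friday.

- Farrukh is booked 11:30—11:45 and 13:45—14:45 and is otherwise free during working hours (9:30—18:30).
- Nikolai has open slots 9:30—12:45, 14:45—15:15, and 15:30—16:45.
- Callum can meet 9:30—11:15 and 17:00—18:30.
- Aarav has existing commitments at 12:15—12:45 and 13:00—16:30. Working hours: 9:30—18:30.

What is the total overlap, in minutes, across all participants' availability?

Farrukh free within 09:30–18:30: 09:30–11:30, 11:45–13:45, 14:45–18:30.
Aarav free within 09:30–18:30: 09:30–12:15, 12:45–13:00, 16:30–18:30.
Farrukh ∩ Nikolai: 09:30–11:30, 11:45–12:45, 14:45–15:15, 15:30–16:45.
Farrukh ∩ Nikolai ∩ Callum: 09:30–11:15.
Farrukh ∩ Nikolai ∩ Callum ∩ Aarav: 09:30–11:15.
Total common minutes: 105.

105 minutes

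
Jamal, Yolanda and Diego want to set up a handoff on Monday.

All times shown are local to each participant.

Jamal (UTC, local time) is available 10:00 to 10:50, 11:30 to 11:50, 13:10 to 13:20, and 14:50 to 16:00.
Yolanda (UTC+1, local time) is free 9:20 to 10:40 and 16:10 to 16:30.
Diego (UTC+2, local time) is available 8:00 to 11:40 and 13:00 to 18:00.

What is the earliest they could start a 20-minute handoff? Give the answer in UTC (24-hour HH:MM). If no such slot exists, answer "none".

Jamal → UTC: 10:00–10:50, 11:30–11:50, 13:10–13:20, 14:50–16:00.
Yolanda → UTC: 08:20–09:40, 15:10–15:30.
Diego → UTC: 06:00–09:40, 11:00–16:00.
Jamal ∩ Yolanda: 15:10–15:30.
Jamal ∩ Yolanda ∩ Diego: 15:10–15:30.
Windows ≥ 20 min: 15:10–15:30.
Earliest such window starts at 15:10.

15:10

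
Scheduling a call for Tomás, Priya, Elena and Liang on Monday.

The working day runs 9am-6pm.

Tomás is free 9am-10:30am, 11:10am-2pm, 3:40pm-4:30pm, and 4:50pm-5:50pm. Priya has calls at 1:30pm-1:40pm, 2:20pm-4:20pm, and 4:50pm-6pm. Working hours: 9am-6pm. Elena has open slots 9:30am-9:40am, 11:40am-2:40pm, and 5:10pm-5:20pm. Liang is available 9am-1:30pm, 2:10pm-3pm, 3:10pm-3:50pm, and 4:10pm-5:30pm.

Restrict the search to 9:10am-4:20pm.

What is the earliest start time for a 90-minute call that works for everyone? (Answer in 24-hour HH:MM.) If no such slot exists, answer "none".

11:40

Priya free within 09:00–18:00: 09:00–13:30, 13:40–14:20, 16:20–16:50.
Tomás ∩ Priya: 09:00–10:30, 11:10–13:30, 13:40–14:00, 16:20–16:30.
Tomás ∩ Priya ∩ Elena: 09:30–09:40, 11:40–13:30, 13:40–14:00.
Tomás ∩ Priya ∩ Elena ∩ Liang: 09:30–09:40, 11:40–13:30.
Restricted to 09:10–16:20: 09:30–09:40, 11:40–13:30.
Windows ≥ 90 min: 11:40–13:30.
Earliest such window starts at 11:40.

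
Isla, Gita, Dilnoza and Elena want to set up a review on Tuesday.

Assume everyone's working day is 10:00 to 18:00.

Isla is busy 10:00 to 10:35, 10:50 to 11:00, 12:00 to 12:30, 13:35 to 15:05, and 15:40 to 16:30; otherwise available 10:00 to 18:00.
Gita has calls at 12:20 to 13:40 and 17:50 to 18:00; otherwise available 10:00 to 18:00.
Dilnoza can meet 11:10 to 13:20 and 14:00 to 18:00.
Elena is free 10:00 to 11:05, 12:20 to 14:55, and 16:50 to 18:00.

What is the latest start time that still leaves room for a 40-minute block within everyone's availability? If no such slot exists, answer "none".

Isla free within 10:00–18:00: 10:35–10:50, 11:00–12:00, 12:30–13:35, 15:05–15:40, 16:30–18:00.
Gita free within 10:00–18:00: 10:00–12:20, 13:40–17:50.
Isla ∩ Gita: 10:35–10:50, 11:00–12:00, 15:05–15:40, 16:30–17:50.
Isla ∩ Gita ∩ Dilnoza: 11:10–12:00, 15:05–15:40, 16:30–17:50.
Isla ∩ Gita ∩ Dilnoza ∩ Elena: 16:50–17:50.
Windows ≥ 40 min: 16:50–17:50.
Latest start in the last window 16:50–17:50 is 17:50 − 40 min = 17:10.

17:10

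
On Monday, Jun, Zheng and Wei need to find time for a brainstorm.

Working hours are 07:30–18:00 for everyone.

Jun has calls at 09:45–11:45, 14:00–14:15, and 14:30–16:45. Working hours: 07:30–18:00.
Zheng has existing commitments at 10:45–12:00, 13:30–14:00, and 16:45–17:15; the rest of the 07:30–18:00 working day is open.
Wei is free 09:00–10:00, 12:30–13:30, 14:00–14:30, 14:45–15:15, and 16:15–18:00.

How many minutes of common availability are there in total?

Jun free within 07:30–18:00: 07:30–09:45, 11:45–14:00, 14:15–14:30, 16:45–18:00.
Zheng free within 07:30–18:00: 07:30–10:45, 12:00–13:30, 14:00–16:45, 17:15–18:00.
Jun ∩ Zheng: 07:30–09:45, 12:00–13:30, 14:15–14:30, 17:15–18:00.
Jun ∩ Zheng ∩ Wei: 09:00–09:45, 12:30–13:30, 14:15–14:30, 17:15–18:00.
Total common minutes: 45 + 60 + 15 + 45 = 165.

165 minutes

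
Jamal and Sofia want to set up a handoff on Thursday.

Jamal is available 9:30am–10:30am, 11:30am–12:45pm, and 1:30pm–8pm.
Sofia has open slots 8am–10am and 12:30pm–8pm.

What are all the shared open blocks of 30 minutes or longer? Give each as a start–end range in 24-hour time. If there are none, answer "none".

Jamal ∩ Sofia: 09:30–10:00, 12:30–12:45, 13:30–20:00.
Windows ≥ 30 min: 09:30–10:00, 13:30–20:00.

09:30–10:00, 13:30–20:00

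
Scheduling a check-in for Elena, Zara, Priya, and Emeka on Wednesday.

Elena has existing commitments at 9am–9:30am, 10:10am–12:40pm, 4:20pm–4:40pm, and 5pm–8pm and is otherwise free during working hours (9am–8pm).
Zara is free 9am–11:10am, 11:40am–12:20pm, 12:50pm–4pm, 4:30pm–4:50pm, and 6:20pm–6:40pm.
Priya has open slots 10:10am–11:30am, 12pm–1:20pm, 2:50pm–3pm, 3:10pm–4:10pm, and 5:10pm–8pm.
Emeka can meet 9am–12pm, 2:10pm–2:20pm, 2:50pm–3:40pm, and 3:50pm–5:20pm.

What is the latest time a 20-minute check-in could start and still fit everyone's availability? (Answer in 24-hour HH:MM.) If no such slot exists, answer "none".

15:20

Elena free within 09:00–20:00: 09:30–10:10, 12:40–16:20, 16:40–17:00.
Elena ∩ Zara: 09:30–10:10, 12:50–16:00, 16:40–16:50.
Elena ∩ Zara ∩ Priya: 12:50–13:20, 14:50–15:00, 15:10–16:00.
Elena ∩ Zara ∩ Priya ∩ Emeka: 14:50–15:00, 15:10–15:40, 15:50–16:00.
Windows ≥ 20 min: 15:10–15:40.
Latest start in the last window 15:10–15:40 is 15:40 − 20 min = 15:20.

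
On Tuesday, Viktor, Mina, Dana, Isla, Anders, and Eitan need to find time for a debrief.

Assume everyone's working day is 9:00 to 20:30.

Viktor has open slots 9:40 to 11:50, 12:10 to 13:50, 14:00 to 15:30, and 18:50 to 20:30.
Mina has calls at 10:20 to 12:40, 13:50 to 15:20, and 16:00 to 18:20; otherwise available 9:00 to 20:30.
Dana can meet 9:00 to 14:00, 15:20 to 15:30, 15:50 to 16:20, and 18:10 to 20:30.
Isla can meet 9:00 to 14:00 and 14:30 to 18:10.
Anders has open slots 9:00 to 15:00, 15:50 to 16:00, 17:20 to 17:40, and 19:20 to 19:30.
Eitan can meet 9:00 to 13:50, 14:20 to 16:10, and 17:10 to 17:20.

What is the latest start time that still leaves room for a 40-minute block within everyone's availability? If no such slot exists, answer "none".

13:10

Mina free within 09:00–20:30: 09:00–10:20, 12:40–13:50, 15:20–16:00, 18:20–20:30.
Viktor ∩ Mina: 09:40–10:20, 12:40–13:50, 15:20–15:30, 18:50–20:30.
Viktor ∩ Mina ∩ Dana: 09:40–10:20, 12:40–13:50, 15:20–15:30, 18:50–20:30.
Viktor ∩ Mina ∩ Dana ∩ Isla: 09:40–10:20, 12:40–13:50, 15:20–15:30.
Viktor ∩ Mina ∩ Dana ∩ Isla ∩ Anders: 09:40–10:20, 12:40–13:50.
Viktor ∩ Mina ∩ Dana ∩ Isla ∩ Anders ∩ Eitan: 09:40–10:20, 12:40–13:50.
Windows ≥ 40 min: 09:40–10:20, 12:40–13:50.
Latest start in the last window 12:40–13:50 is 13:50 − 40 min = 13:10.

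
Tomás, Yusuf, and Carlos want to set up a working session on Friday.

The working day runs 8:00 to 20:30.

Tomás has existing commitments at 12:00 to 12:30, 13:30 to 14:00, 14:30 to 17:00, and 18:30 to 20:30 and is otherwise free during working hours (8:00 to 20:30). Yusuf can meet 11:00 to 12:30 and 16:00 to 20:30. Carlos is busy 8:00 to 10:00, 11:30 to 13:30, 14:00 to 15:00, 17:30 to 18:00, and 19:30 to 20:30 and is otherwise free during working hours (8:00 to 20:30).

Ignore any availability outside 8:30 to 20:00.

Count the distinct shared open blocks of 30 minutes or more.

Tomás free within 08:00–20:30: 08:00–12:00, 12:30–13:30, 14:00–14:30, 17:00–18:30.
Carlos free within 08:00–20:30: 10:00–11:30, 13:30–14:00, 15:00–17:30, 18:00–19:30.
Tomás ∩ Yusuf: 11:00–12:00, 17:00–18:30.
Tomás ∩ Yusuf ∩ Carlos: 11:00–11:30, 17:00–17:30, 18:00–18:30.
Restricted to 08:30–20:00: 11:00–11:30, 17:00–17:30, 18:00–18:30.
Windows ≥ 30 min: 11:00–11:30, 17:00–17:30, 18:00–18:30.
That's 3 windows.

3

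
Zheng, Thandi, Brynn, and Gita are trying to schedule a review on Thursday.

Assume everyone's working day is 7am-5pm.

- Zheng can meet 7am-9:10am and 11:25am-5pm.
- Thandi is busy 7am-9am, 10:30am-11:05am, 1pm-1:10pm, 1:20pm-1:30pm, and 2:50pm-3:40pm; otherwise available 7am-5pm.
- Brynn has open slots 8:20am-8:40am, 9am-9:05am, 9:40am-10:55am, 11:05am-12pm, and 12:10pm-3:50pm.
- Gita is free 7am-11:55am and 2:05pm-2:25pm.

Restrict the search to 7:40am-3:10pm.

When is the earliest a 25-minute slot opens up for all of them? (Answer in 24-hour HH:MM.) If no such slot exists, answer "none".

Thandi free within 07:00–17:00: 09:00–10:30, 11:05–13:00, 13:10–13:20, 13:30–14:50, 15:40–17:00.
Zheng ∩ Thandi: 09:00–09:10, 11:25–13:00, 13:10–13:20, 13:30–14:50, 15:40–17:00.
Zheng ∩ Thandi ∩ Brynn: 09:00–09:05, 11:25–12:00, 12:10–13:00, 13:10–13:20, 13:30–14:50, 15:40–15:50.
Zheng ∩ Thandi ∩ Brynn ∩ Gita: 09:00–09:05, 11:25–11:55, 14:05–14:25.
Restricted to 07:40–15:10: 09:00–09:05, 11:25–11:55, 14:05–14:25.
Windows ≥ 25 min: 11:25–11:55.
Earliest such window starts at 11:25.

11:25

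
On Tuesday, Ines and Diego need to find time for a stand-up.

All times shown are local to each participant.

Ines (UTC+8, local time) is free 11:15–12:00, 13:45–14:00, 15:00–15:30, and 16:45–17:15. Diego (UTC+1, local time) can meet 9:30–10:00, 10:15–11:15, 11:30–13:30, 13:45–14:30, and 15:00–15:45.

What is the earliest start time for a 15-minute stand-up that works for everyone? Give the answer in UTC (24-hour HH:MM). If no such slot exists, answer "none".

08:45

Ines → UTC: 03:15–04:00, 05:45–06:00, 07:00–07:30, 08:45–09:15.
Diego → UTC: 08:30–09:00, 09:15–10:15, 10:30–12:30, 12:45–13:30, 14:00–14:45.
Ines ∩ Diego: 08:45–09:00.
Windows ≥ 15 min: 08:45–09:00.
Earliest such window starts at 08:45.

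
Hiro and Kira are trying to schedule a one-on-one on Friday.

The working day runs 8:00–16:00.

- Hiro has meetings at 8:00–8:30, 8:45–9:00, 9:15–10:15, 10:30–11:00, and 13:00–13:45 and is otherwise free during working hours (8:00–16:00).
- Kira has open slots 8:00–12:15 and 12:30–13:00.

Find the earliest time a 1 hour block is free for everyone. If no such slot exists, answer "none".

Hiro free within 08:00–16:00: 08:30–08:45, 09:00–09:15, 10:15–10:30, 11:00–13:00, 13:45–16:00.
Hiro ∩ Kira: 08:30–08:45, 09:00–09:15, 10:15–10:30, 11:00–12:15, 12:30–13:00.
Windows ≥ 60 min: 11:00–12:15.
Earliest such window starts at 11:00.

11:00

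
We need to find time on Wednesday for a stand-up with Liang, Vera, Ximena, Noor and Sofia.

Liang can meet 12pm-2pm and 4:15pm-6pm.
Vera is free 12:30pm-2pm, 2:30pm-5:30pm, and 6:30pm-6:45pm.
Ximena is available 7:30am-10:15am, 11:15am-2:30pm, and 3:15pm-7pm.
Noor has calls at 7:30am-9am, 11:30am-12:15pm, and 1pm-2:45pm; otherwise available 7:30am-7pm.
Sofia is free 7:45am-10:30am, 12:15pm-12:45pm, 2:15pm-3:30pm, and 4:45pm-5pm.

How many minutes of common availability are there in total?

30 minutes

Noor free within 07:30–19:00: 09:00–11:30, 12:15–13:00, 14:45–19:00.
Liang ∩ Vera: 12:30–14:00, 16:15–17:30.
Liang ∩ Vera ∩ Ximena: 12:30–14:00, 16:15–17:30.
Liang ∩ Vera ∩ Ximena ∩ Noor: 12:30–13:00, 16:15–17:30.
Liang ∩ Vera ∩ Ximena ∩ Noor ∩ Sofia: 12:30–12:45, 16:45–17:00.
Total common minutes: 15 + 15 = 30.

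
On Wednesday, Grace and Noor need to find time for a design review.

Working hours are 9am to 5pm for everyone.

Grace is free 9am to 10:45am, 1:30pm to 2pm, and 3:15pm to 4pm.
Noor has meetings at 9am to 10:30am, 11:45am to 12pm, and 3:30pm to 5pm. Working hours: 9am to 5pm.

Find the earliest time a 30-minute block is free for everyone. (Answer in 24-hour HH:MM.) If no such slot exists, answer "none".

13:30

Noor free within 09:00–17:00: 10:30–11:45, 12:00–15:30.
Grace ∩ Noor: 10:30–10:45, 13:30–14:00, 15:15–15:30.
Windows ≥ 30 min: 13:30–14:00.
Earliest such window starts at 13:30.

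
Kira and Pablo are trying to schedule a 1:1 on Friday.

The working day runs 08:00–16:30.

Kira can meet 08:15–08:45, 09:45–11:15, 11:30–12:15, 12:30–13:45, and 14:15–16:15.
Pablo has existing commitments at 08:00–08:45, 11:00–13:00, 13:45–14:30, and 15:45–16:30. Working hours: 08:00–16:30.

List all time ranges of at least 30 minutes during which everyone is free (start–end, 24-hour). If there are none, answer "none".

09:45–11:00, 13:00–13:45, 14:30–15:45

Pablo free within 08:00–16:30: 08:45–11:00, 13:00–13:45, 14:30–15:45.
Kira ∩ Pablo: 09:45–11:00, 13:00–13:45, 14:30–15:45.
Windows ≥ 30 min: 09:45–11:00, 13:00–13:45, 14:30–15:45.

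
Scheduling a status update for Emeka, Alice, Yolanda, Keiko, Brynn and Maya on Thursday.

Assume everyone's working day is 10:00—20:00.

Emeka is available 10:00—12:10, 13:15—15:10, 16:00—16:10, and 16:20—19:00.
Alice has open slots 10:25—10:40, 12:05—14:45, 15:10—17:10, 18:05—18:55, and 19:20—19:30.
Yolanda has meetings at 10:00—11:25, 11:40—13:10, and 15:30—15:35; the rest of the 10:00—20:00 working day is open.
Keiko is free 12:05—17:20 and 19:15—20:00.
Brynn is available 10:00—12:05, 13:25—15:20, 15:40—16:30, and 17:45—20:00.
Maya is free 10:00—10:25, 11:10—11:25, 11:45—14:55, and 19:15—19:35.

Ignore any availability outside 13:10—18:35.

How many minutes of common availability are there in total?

80 minutes

Yolanda free within 10:00–20:00: 11:25–11:40, 13:10–15:30, 15:35–20:00.
Emeka ∩ Alice: 10:25–10:40, 12:05–12:10, 13:15–14:45, 16:00–16:10, 16:20–17:10, 18:05–18:55.
Emeka ∩ Alice ∩ Yolanda: 13:15–14:45, 16:00–16:10, 16:20–17:10, 18:05–18:55.
Emeka ∩ Alice ∩ Yolanda ∩ Keiko: 13:15–14:45, 16:00–16:10, 16:20–17:10.
Emeka ∩ Alice ∩ Yolanda ∩ Keiko ∩ Brynn: 13:25–14:45, 16:00–16:10, 16:20–16:30.
Emeka ∩ Alice ∩ Yolanda ∩ Keiko ∩ Brynn ∩ Maya: 13:25–14:45.
Restricted to 13:10–18:35: 13:25–14:45.
Total common minutes: 80.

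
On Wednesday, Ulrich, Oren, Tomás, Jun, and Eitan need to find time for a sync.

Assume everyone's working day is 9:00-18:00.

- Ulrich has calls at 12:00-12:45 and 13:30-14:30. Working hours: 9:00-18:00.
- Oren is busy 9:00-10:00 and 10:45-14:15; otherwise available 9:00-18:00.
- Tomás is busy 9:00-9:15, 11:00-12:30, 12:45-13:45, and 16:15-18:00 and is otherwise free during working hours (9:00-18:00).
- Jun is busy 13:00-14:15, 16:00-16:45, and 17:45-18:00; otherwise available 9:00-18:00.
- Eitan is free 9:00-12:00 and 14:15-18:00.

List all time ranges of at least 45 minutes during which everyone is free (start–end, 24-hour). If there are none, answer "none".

10:00–10:45, 14:30–16:00

Ulrich free within 09:00–18:00: 09:00–12:00, 12:45–13:30, 14:30–18:00.
Oren free within 09:00–18:00: 10:00–10:45, 14:15–18:00.
Tomás free within 09:00–18:00: 09:15–11:00, 12:30–12:45, 13:45–16:15.
Jun free within 09:00–18:00: 09:00–13:00, 14:15–16:00, 16:45–17:45.
Ulrich ∩ Oren: 10:00–10:45, 14:30–18:00.
Ulrich ∩ Oren ∩ Tomás: 10:00–10:45, 14:30–16:15.
Ulrich ∩ Oren ∩ Tomás ∩ Jun: 10:00–10:45, 14:30–16:00.
Ulrich ∩ Oren ∩ Tomás ∩ Jun ∩ Eitan: 10:00–10:45, 14:30–16:00.
Windows ≥ 45 min: 10:00–10:45, 14:30–16:00.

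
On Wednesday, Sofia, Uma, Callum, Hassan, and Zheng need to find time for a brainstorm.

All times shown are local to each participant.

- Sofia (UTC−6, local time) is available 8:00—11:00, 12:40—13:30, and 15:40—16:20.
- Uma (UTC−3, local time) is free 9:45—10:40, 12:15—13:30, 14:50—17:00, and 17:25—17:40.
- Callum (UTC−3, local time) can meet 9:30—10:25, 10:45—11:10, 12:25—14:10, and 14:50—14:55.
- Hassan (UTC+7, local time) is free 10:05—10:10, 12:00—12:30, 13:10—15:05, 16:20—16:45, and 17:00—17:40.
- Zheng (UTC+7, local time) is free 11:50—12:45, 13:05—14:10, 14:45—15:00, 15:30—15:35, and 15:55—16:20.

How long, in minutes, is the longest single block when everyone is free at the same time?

Sofia → UTC: 14:00–17:00, 18:40–19:30, 21:40–22:20.
Uma → UTC: 12:45–13:40, 15:15–16:30, 17:50–20:00, 20:25–20:40.
Callum → UTC: 12:30–13:25, 13:45–14:10, 15:25–17:10, 17:50–17:55.
Hassan → UTC: 03:05–03:10, 05:00–05:30, 06:10–08:05, 09:20–09:45, 10:00–10:40.
Zheng → UTC: 04:50–05:45, 06:05–07:10, 07:45–08:00, 08:30–08:35, 08:55–09:20.
Sofia ∩ Uma: 15:15–16:30, 18:40–19:30.
Sofia ∩ Uma ∩ Callum: 15:25–16:30.
Sofia ∩ Uma ∩ Callum ∩ Hassan: (none).
Sofia ∩ Uma ∩ Callum ∩ Hassan ∩ Zheng: (none).
No common window.

0 minutes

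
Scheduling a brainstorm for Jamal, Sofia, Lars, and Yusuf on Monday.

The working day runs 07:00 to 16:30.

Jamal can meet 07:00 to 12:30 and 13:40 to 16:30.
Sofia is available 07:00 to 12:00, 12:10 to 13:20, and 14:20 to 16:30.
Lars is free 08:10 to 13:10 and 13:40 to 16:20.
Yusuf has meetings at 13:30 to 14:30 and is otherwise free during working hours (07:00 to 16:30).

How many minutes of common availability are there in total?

Yusuf free within 07:00–16:30: 07:00–13:30, 14:30–16:30.
Jamal ∩ Sofia: 07:00–12:00, 12:10–12:30, 14:20–16:30.
Jamal ∩ Sofia ∩ Lars: 08:10–12:00, 12:10–12:30, 14:20–16:20.
Jamal ∩ Sofia ∩ Lars ∩ Yusuf: 08:10–12:00, 12:10–12:30, 14:30–16:20.
Total common minutes: 230 + 20 + 110 = 360.

360 minutes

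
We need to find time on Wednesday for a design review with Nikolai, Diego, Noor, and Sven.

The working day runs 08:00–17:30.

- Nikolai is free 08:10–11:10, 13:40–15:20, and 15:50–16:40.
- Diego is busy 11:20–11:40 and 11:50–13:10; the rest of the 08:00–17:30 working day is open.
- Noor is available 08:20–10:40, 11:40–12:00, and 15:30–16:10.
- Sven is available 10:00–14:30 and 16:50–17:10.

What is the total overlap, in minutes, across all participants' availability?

40 minutes

Diego free within 08:00–17:30: 08:00–11:20, 11:40–11:50, 13:10–17:30.
Nikolai ∩ Diego: 08:10–11:10, 13:40–15:20, 15:50–16:40.
Nikolai ∩ Diego ∩ Noor: 08:20–10:40, 15:50–16:10.
Nikolai ∩ Diego ∩ Noor ∩ Sven: 10:00–10:40.
Total common minutes: 40.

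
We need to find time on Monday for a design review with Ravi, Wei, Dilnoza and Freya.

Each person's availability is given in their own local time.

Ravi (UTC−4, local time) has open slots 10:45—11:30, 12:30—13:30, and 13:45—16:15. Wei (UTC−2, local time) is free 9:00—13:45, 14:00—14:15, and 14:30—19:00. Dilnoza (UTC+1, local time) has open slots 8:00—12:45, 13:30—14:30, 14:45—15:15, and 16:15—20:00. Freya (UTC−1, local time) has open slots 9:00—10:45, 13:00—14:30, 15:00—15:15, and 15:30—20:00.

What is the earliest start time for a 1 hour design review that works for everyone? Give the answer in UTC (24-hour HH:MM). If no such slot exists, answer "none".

16:30

Ravi → UTC: 14:45–15:30, 16:30–17:30, 17:45–20:15.
Wei → UTC: 11:00–15:45, 16:00–16:15, 16:30–21:00.
Dilnoza → UTC: 07:00–11:45, 12:30–13:30, 13:45–14:15, 15:15–19:00.
Freya → UTC: 10:00–11:45, 14:00–15:30, 16:00–16:15, 16:30–21:00.
Ravi ∩ Wei: 14:45–15:30, 16:30–17:30, 17:45–20:15.
Ravi ∩ Wei ∩ Dilnoza: 15:15–15:30, 16:30–17:30, 17:45–19:00.
Ravi ∩ Wei ∩ Dilnoza ∩ Freya: 15:15–15:30, 16:30–17:30, 17:45–19:00.
Windows ≥ 60 min: 16:30–17:30, 17:45–19:00.
Earliest such window starts at 16:30.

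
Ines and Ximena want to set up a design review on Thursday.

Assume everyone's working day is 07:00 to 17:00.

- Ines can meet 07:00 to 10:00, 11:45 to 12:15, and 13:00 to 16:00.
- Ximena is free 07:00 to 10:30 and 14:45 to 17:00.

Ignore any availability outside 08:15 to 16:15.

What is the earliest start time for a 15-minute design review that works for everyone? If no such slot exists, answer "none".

08:15

Ines ∩ Ximena: 07:00–10:00, 14:45–16:00.
Restricted to 08:15–16:15: 08:15–10:00, 14:45–16:00.
Windows ≥ 15 min: 08:15–10:00, 14:45–16:00.
Earliest such window starts at 08:15.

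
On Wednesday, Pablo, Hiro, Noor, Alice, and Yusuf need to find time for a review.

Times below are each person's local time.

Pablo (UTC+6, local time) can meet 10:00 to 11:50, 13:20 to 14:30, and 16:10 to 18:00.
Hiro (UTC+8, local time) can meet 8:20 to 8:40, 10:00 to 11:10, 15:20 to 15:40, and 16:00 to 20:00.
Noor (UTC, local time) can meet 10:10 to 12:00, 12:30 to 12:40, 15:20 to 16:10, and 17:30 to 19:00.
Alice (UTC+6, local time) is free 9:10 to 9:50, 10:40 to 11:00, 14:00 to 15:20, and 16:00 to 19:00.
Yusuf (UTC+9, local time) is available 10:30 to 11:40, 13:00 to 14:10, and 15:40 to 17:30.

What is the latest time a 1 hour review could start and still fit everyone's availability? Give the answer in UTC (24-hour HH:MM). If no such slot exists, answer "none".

Pablo → UTC: 04:00–05:50, 07:20–08:30, 10:10–12:00.
Hiro → UTC: 00:20–00:40, 02:00–03:10, 07:20–07:40, 08:00–12:00.
Noor → UTC: 10:10–12:00, 12:30–12:40, 15:20–16:10, 17:30–19:00.
Alice → UTC: 03:10–03:50, 04:40–05:00, 08:00–09:20, 10:00–13:00.
Yusuf → UTC: 01:30–02:40, 04:00–05:10, 06:40–08:30.
Pablo ∩ Hiro: 07:20–07:40, 08:00–08:30, 10:10–12:00.
Pablo ∩ Hiro ∩ Noor: 10:10–12:00.
Pablo ∩ Hiro ∩ Noor ∩ Alice: 10:10–12:00.
Pablo ∩ Hiro ∩ Noor ∩ Alice ∩ Yusuf: (none).
Windows ≥ 60 min: (none).

none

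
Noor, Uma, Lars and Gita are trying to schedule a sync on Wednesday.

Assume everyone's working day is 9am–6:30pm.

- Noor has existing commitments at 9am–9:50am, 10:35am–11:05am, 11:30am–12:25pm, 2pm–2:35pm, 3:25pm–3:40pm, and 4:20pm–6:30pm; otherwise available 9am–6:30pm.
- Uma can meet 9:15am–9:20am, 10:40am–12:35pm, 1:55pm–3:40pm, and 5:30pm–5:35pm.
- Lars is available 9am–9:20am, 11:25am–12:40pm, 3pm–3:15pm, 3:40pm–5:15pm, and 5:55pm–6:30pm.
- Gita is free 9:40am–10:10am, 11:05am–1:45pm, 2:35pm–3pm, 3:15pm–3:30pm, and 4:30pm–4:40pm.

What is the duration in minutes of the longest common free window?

Noor free within 09:00–18:30: 09:50–10:35, 11:05–11:30, 12:25–14:00, 14:35–15:25, 15:40–16:20.
Noor ∩ Uma: 11:05–11:30, 12:25–12:35, 13:55–14:00, 14:35–15:25.
Noor ∩ Uma ∩ Lars: 11:25–11:30, 12:25–12:35, 15:00–15:15.
Noor ∩ Uma ∩ Lars ∩ Gita: 11:25–11:30, 12:25–12:35.
Common window lengths: 5, 10 min; longest is 10.

10 minutes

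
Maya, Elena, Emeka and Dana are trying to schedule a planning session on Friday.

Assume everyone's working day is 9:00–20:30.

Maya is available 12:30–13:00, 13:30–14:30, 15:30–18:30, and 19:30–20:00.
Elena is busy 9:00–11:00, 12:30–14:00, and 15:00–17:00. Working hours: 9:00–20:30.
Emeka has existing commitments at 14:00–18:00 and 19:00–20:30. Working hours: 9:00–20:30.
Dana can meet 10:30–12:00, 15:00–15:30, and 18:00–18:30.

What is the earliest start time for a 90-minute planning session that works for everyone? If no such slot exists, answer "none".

none

Elena free within 09:00–20:30: 11:00–12:30, 14:00–15:00, 17:00–20:30.
Emeka free within 09:00–20:30: 09:00–14:00, 18:00–19:00.
Maya ∩ Elena: 14:00–14:30, 17:00–18:30, 19:30–20:00.
Maya ∩ Elena ∩ Emeka: 18:00–18:30.
Maya ∩ Elena ∩ Emeka ∩ Dana: 18:00–18:30.
Windows ≥ 90 min: (none).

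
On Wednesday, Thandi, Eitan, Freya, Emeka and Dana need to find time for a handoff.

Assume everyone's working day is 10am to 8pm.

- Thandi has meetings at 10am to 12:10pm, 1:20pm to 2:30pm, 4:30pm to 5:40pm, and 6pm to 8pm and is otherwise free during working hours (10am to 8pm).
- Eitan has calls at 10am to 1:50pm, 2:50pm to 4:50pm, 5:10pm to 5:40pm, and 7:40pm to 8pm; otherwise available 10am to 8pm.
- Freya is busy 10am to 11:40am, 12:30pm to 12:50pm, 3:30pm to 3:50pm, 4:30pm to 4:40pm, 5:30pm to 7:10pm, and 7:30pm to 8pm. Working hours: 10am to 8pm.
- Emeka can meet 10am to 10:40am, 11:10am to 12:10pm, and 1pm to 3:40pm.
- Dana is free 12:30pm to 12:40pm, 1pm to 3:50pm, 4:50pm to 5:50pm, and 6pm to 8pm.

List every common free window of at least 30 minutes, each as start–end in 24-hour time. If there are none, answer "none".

none

Thandi free within 10:00–20:00: 12:10–13:20, 14:30–16:30, 17:40–18:00.
Eitan free within 10:00–20:00: 13:50–14:50, 16:50–17:10, 17:40–19:40.
Freya free within 10:00–20:00: 11:40–12:30, 12:50–15:30, 15:50–16:30, 16:40–17:30, 19:10–19:30.
Thandi ∩ Eitan: 14:30–14:50, 17:40–18:00.
Thandi ∩ Eitan ∩ Freya: 14:30–14:50.
Thandi ∩ Eitan ∩ Freya ∩ Emeka: 14:30–14:50.
Thandi ∩ Eitan ∩ Freya ∩ Emeka ∩ Dana: 14:30–14:50.
Windows ≥ 30 min: (none).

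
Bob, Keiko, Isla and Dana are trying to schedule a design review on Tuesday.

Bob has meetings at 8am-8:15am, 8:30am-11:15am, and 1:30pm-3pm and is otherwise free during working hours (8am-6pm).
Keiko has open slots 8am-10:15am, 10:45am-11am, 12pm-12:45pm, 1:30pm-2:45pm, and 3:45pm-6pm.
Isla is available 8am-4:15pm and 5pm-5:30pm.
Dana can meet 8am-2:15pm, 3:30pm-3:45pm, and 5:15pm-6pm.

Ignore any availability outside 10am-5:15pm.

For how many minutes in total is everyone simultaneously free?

45 minutes

Bob free within 08:00–18:00: 08:15–08:30, 11:15–13:30, 15:00–18:00.
Bob ∩ Keiko: 08:15–08:30, 12:00–12:45, 15:45–18:00.
Bob ∩ Keiko ∩ Isla: 08:15–08:30, 12:00–12:45, 15:45–16:15, 17:00–17:30.
Bob ∩ Keiko ∩ Isla ∩ Dana: 08:15–08:30, 12:00–12:45, 17:15–17:30.
Restricted to 10:00–17:15: 12:00–12:45.
Total common minutes: 45.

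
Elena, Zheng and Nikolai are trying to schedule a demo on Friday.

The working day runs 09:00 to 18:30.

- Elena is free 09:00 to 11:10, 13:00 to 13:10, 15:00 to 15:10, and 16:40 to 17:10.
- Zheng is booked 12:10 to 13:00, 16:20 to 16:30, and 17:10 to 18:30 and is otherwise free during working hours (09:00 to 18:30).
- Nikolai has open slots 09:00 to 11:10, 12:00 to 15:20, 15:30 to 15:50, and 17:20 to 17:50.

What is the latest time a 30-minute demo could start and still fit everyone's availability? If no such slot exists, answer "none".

10:40

Zheng free within 09:00–18:30: 09:00–12:10, 13:00–16:20, 16:30–17:10.
Elena ∩ Zheng: 09:00–11:10, 13:00–13:10, 15:00–15:10, 16:40–17:10.
Elena ∩ Zheng ∩ Nikolai: 09:00–11:10, 13:00–13:10, 15:00–15:10.
Windows ≥ 30 min: 09:00–11:10.
Latest start in the last window 09:00–11:10 is 11:10 − 30 min = 10:40.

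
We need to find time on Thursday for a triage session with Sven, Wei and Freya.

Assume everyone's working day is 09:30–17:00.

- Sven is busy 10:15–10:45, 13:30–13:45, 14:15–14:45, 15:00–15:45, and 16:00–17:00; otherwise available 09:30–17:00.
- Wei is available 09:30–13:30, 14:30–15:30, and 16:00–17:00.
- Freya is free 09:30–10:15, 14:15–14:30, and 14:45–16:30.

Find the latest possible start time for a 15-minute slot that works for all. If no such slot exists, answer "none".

14:45

Sven free within 09:30–17:00: 09:30–10:15, 10:45–13:30, 13:45–14:15, 14:45–15:00, 15:45–16:00.
Sven ∩ Wei: 09:30–10:15, 10:45–13:30, 14:45–15:00.
Sven ∩ Wei ∩ Freya: 09:30–10:15, 14:45–15:00.
Windows ≥ 15 min: 09:30–10:15, 14:45–15:00.
Latest start in the last window 14:45–15:00 is 15:00 − 15 min = 14:45.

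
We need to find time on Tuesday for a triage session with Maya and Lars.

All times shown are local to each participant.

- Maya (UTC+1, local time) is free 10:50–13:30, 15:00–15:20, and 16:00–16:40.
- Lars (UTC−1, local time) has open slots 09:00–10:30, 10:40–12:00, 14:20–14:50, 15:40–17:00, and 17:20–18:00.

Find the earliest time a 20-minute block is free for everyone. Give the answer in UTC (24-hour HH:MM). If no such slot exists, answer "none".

10:00

Maya → UTC: 09:50–12:30, 14:00–14:20, 15:00–15:40.
Lars → UTC: 10:00–11:30, 11:40–13:00, 15:20–15:50, 16:40–18:00, 18:20–19:00.
Maya ∩ Lars: 10:00–11:30, 11:40–12:30, 15:20–15:40.
Windows ≥ 20 min: 10:00–11:30, 11:40–12:30, 15:20–15:40.
Earliest such window starts at 10:00.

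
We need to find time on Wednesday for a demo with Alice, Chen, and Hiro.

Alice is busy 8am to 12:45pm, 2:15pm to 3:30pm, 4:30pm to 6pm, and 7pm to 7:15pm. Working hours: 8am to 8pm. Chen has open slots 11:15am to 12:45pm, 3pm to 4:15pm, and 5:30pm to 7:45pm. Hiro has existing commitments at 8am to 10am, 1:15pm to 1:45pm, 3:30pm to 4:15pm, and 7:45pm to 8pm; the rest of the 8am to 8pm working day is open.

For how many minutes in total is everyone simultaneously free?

Alice free within 08:00–20:00: 12:45–14:15, 15:30–16:30, 18:00–19:00, 19:15–20:00.
Hiro free within 08:00–20:00: 10:00–13:15, 13:45–15:30, 16:15–19:45.
Alice ∩ Chen: 15:30–16:15, 18:00–19:00, 19:15–19:45.
Alice ∩ Chen ∩ Hiro: 18:00–19:00, 19:15–19:45.
Total common minutes: 60 + 30 = 90.

90 minutes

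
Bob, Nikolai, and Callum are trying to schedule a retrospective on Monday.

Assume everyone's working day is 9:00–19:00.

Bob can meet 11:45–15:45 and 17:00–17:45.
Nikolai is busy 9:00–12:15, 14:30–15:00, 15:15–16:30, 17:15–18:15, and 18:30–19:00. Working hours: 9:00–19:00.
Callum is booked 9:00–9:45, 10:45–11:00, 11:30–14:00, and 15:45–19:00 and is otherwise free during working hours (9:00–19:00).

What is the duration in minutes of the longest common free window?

Nikolai free within 09:00–19:00: 12:15–14:30, 15:00–15:15, 16:30–17:15, 18:15–18:30.
Callum free within 09:00–19:00: 09:45–10:45, 11:00–11:30, 14:00–15:45.
Bob ∩ Nikolai: 12:15–14:30, 15:00–15:15, 17:00–17:15.
Bob ∩ Nikolai ∩ Callum: 14:00–14:30, 15:00–15:15.
Common window lengths: 30, 15 min; longest is 30.

30 minutes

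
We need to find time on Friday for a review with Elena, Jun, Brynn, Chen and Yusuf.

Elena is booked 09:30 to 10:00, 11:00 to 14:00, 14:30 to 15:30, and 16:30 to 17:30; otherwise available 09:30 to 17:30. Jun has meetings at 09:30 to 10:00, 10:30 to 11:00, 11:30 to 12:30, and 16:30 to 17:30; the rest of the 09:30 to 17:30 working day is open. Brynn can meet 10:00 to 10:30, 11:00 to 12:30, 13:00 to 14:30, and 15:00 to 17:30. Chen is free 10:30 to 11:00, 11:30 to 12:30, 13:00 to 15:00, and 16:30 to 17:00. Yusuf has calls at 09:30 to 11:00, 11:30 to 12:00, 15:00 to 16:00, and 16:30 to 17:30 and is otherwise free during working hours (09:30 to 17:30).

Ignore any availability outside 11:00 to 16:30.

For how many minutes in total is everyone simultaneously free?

30 minutes

Elena free within 09:30–17:30: 10:00–11:00, 14:00–14:30, 15:30–16:30.
Jun free within 09:30–17:30: 10:00–10:30, 11:00–11:30, 12:30–16:30.
Yusuf free within 09:30–17:30: 11:00–11:30, 12:00–15:00, 16:00–16:30.
Elena ∩ Jun: 10:00–10:30, 14:00–14:30, 15:30–16:30.
Elena ∩ Jun ∩ Brynn: 10:00–10:30, 14:00–14:30, 15:30–16:30.
Elena ∩ Jun ∩ Brynn ∩ Chen: 14:00–14:30.
Elena ∩ Jun ∩ Brynn ∩ Chen ∩ Yusuf: 14:00–14:30.
Restricted to 11:00–16:30: 14:00–14:30.
Total common minutes: 30.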